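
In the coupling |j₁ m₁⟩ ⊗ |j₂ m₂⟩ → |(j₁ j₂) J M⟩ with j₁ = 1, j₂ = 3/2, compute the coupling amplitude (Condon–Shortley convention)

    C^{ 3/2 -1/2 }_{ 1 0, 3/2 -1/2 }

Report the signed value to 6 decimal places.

triangle: 1!*1!*2!/5! = 2/120
(j±m)!: 1!*1!*1!*2!*1!*2! = 4
prefactor² = (2J+1)*Δ*N² = 4/15
  k=0: +1/(0!*1!*1!*1!*0!*1!) = 1
  k=1: −1/(1!*0!*0!*0!*1!*2!) = -1/2
Σ = 1/2  ⇒  CG² = 4/15*1/2² = 1/15
CG = +√(1/15) = +0.258199

+0.258199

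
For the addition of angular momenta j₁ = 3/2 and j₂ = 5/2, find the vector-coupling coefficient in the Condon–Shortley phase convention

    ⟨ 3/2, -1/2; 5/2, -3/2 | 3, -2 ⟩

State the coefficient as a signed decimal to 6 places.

+√(1/12) ≈ +0.288675

√[7·1!2!4!/8! · 1!2!1!4!1!5!] = √(48)
  +(−1)^0/∏(0,1,2,1,0,3)! = 1/12  (running 1/12)
  +(−1)^1/∏(1,0,1,0,1,4)! = -1/24  (running 1/24)
⟨..|..⟩ = √(48)·(1/24) = +0.288675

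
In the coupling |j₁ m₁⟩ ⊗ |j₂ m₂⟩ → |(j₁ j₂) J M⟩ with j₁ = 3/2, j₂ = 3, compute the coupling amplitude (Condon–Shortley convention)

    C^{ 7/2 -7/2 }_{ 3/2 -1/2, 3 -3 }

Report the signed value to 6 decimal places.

√[8·1!2!5!/9! · 1!2!0!6!0!7!] = √(38400)
  +(−1)^0/∏(0,1,2,0,0,5)! = 1/240  (running 1/240)
⟨..|..⟩ = √(38400)·(1/240) = +0.816497

+√(2/3) = +0.816497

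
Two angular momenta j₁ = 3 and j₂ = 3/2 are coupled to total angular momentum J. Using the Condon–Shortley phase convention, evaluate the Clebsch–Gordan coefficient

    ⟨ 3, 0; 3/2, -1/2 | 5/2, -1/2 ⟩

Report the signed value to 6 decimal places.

−√(6/35) ≈ -0.414039

j₁+j₂−J=2  J+j₁−j₂=4  J−j₁+j₂=1  j₁+j₂+J+1=8
(j₁±m₁, j₂±m₂, J±M) = (3,3,1,2,2,3)
P² = 216/35
sum k=0..1:
  [0] +1/12 = 1/12
  [1] −1/4 = -1/4
S = -1/6
C² = P²·S² = 6/35 ; C = -0.414039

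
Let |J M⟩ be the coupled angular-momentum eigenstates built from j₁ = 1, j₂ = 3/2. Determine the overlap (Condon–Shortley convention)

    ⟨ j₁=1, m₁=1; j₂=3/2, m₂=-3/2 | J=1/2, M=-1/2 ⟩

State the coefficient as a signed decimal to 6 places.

√[2·2!0!1!/4! · 2!0!0!3!0!1!] = √(2)
  +(−1)^0/∏(0,2,0,0,0,1)! = 1/2  (running 1/2)
⟨..|..⟩ = √(2)·(1/2) = +0.707107

+√(1/2) ≈ +0.707107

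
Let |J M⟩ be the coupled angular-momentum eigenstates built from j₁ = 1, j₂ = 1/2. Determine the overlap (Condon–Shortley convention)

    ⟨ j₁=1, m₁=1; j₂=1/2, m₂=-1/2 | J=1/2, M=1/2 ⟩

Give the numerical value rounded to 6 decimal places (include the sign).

+√(2/3) = +0.816497

triangle: 1!·1!·0!/3! = 1/6
(j±m)!: 2!·0!·0!·1!·1!·0! = 2
prefactor² = (2J+1)·Δ·N² = 2/3
  k=0: +1/(0!·1!·0!·0!·1!·0!) = 1
Σ = 1  ⇒  CG² = 2/3·1² = 2/3
CG = +√(2/3) = +0.816497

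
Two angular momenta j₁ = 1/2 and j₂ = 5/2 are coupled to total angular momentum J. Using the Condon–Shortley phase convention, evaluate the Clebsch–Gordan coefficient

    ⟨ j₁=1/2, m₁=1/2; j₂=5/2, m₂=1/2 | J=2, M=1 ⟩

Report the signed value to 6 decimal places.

triangle: 1!×0!×4!/6! = 24/720
(j±m)!: 1!×0!×3!×2!×3!×1! = 72
prefactor² = (2J+1)×Δ×N² = 12
  k=0: +1/(0!×1!×0!×3!×0!×1!) = 1/6
Σ = 1/6  ⇒  CG² = 12×1/6² = 1/3
CG = +√(1/3) = +0.577350

+0.577350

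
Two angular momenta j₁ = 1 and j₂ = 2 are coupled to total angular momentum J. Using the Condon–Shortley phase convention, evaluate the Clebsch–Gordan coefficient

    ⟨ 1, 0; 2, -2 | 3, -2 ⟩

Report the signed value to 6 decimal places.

√[7·0!2!4!/7! · 1!1!0!4!1!5!] = √(192)
  +(−1)^0/∏(0,0,1,0,1,4)! = 1/24  (running 1/24)
⟨..|..⟩ = √(192)·(1/24) = +0.577350

+0.577350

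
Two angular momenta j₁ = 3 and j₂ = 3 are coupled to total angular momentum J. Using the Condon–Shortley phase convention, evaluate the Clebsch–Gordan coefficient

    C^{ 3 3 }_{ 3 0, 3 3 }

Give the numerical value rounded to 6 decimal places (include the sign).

triangle: 3!*3!*3!/10! = 216/3628800
(j±m)!: 3!*3!*6!*0!*6!*0! = 18662400
prefactor² = (2J+1)*Δ*N² = 7776
  k=3: −1/(3!*0!*0!*3!*3!*0!) = -1/216
Σ = -1/216  ⇒  CG² = 7776*(-1/216)² = 1/6
CG = −√(1/6) = -0.408248

-0.408248  (= −√(1/6))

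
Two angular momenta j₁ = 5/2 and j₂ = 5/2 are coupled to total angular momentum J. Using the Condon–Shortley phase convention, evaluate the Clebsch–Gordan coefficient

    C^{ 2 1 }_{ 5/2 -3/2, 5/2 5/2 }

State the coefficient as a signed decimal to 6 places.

-0.597614

triangle: 3!·2!·2!/8! = 24/40320
(j±m)!: 1!·4!·5!·0!·3!·1! = 17280
prefactor² = (2J+1)·Δ·N² = 360/7
  k=3: −1/(3!·0!·1!·2!·1!·0!) = -1/12
Σ = -1/12  ⇒  CG² = 360/7·(-1/12)² = 5/14
CG = −√(5/14) = -0.597614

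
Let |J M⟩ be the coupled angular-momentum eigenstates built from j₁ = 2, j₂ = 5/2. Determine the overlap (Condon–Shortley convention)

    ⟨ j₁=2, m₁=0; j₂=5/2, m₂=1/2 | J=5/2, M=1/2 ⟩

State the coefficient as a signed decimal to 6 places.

j₁+j₂−J=2  J+j₁−j₂=2  J−j₁+j₂=3  j₁+j₂+J+1=8
(j₁±m₁, j₂±m₂, J±M) = (2,2,3,2,3,2)
P² = 72/35
sum k=0..2:
  [0] +1/24 = 1/24
  [1] −1/2 = -1/2
  [2] +1/8 = 1/8
S = -1/3
C² = P²·S² = 8/35 ; C = -0.478091

−√(8/35) ≈ -0.478091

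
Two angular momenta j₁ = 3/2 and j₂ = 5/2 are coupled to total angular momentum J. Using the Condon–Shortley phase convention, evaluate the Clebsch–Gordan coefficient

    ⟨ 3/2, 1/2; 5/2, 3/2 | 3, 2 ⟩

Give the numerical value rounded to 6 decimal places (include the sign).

triangle: 1!·2!·4!/8! = 48/40320
(j±m)!: 2!·1!·4!·1!·5!·1! = 5760
prefactor² = (2J+1)·Δ·N² = 48
  k=0: +1/(0!·1!·1!·4!·1!·0!) = 1/24
  k=1: −1/(1!·0!·0!·3!·2!·1!) = -1/12
Σ = -1/24  ⇒  CG² = 48·(-1/24)² = 1/12
CG = −√(1/12) = -0.288675

-0.288675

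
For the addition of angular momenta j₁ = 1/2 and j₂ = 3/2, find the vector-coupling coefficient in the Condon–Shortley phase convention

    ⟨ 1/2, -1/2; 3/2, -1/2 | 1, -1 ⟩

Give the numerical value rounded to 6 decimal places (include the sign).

−√(1/4) = -0.500000

j₁+j₂−J=1  J+j₁−j₂=0  J−j₁+j₂=2  j₁+j₂+J+1=4
(j₁±m₁, j₂±m₂, J±M) = (0,1,1,2,0,2)
P² = 1
sum k=1..1:
  [1] −1/2 = -1/2
S = -1/2
C² = P²·S² = 1/4 ; C = -0.500000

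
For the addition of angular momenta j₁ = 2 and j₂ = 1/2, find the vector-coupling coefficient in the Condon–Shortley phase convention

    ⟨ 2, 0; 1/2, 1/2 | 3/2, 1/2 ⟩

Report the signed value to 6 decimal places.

√[4·1!3!0!/5! · 2!2!1!0!2!1!] = √(8/5)
  +(−1)^1/∏(1,0,1,0,2,0)! = -1/2  (running -1/2)
⟨..|..⟩ = √(8/5)·(-1/2) = -0.632456

−√(2/5) = -0.632456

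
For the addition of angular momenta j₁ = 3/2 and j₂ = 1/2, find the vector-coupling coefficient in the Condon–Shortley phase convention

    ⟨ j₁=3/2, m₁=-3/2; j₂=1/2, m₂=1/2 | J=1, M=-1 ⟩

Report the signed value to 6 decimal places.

√[3·1!2!0!/4! · 0!3!1!0!0!2!] = √(3)
  +(−1)^1/∏(1,0,2,0,0,0)! = -1/2  (running -1/2)
⟨..|..⟩ = √(3)·(-1/2) = -0.866025

−√(3/4) = -0.866025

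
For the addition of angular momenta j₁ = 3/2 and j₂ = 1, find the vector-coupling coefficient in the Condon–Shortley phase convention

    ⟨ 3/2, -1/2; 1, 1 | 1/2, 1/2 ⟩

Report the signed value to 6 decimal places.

+√(1/6) = +0.408248

j₁+j₂−J=2  J+j₁−j₂=1  J−j₁+j₂=0  j₁+j₂+J+1=4
(j₁±m₁, j₂±m₂, J±M) = (1,2,2,0,1,0)
P² = 2/3
sum k=2..2:
  [2] +1/2 = 1/2
S = 1/2
C² = P²·S² = 1/6 ; C = +0.408248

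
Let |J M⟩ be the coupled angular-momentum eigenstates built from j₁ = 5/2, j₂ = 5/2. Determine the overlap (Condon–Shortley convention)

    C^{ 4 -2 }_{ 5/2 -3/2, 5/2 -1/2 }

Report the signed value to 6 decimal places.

−√(5/28) = -0.422577

√[9·1!4!4!/10! · 1!4!2!3!2!6!] = √(20736/35)
  +(−1)^0/∏(0,1,4,2,0,2)! = 1/96  (running 1/96)
  +(−1)^1/∏(1,0,3,1,1,3)! = -1/36  (running -5/288)
⟨..|..⟩ = √(20736/35)·(-5/288) = -0.422577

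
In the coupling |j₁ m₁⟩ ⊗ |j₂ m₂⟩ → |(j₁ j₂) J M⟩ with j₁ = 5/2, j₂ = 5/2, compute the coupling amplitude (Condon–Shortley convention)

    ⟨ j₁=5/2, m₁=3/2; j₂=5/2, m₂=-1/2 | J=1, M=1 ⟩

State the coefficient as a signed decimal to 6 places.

j₁+j₂−J=4  J+j₁−j₂=1  J−j₁+j₂=1  j₁+j₂+J+1=7
(j₁±m₁, j₂±m₂, J±M) = (4,1,2,3,2,0)
P² = 288/35
sum k=1..1:
  [1] −1/6 = -1/6
S = -1/6
C² = P²·S² = 8/35 ; C = -0.478091

-0.478091  (= −√(8/35))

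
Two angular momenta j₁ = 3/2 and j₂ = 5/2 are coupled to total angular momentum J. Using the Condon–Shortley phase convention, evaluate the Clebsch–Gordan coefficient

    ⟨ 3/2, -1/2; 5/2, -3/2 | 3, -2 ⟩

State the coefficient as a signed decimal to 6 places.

√[7·1!2!4!/8! · 1!2!1!4!1!5!] = √(48)
  +(−1)^0/∏(0,1,2,1,0,3)! = 1/12  (running 1/12)
  +(−1)^1/∏(1,0,1,0,1,4)! = -1/24  (running 1/24)
⟨..|..⟩ = √(48)·(1/24) = +0.288675

+√(1/12) = +0.288675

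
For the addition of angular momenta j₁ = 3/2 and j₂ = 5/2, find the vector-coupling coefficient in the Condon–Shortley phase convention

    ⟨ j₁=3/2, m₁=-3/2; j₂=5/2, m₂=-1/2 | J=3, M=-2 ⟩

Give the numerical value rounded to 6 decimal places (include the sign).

-0.707107  (= −√(1/2))

triangle: 1!·2!·4!/8! = 48/40320
(j±m)!: 0!·3!·2!·3!·1!·5! = 8640
prefactor² = (2J+1)·Δ·N² = 72
  k=1: −1/(1!·0!·2!·1!·0!·3!) = -1/12
Σ = -1/12  ⇒  CG² = 72·(-1/12)² = 1/2
CG = −√(1/2) = -0.707107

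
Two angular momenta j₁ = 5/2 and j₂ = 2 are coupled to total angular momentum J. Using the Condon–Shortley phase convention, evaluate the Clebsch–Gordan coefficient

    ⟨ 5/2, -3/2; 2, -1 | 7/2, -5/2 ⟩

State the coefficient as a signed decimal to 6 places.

-0.125988  (= −√(1/63))

j₁+j₂−J=1  J+j₁−j₂=4  J−j₁+j₂=3  j₁+j₂+J+1=9
(j₁±m₁, j₂±m₂, J±M) = (1,4,1,3,1,6)
P² = 2304/7
sum k=0..1:
  [0] +1/48 = 1/48
  [1] −1/36 = -1/36
S = -1/144
C² = P²·S² = 1/63 ; C = -0.125988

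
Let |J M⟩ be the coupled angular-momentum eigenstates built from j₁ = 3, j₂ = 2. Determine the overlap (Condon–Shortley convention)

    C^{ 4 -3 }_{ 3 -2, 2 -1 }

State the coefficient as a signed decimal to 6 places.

j₁+j₂−J=1  J+j₁−j₂=5  J−j₁+j₂=3  j₁+j₂+J+1=10
(j₁±m₁, j₂±m₂, J±M) = (1,5,1,3,1,7)
P² = 6480
sum k=0..1:
  [0] +1/240 = 1/240
  [1] −1/144 = -1/144
S = -1/360
C² = P²·S² = 1/20 ; C = -0.223607

-0.223607  (= −√(1/20))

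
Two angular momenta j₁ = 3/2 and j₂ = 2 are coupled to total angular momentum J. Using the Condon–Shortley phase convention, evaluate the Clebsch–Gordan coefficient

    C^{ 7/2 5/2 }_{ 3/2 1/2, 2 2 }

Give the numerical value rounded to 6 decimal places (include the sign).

triangle: 0!·3!·4!/8! = 144/40320
(j±m)!: 2!·1!·4!·0!·6!·1! = 34560
prefactor² = (2J+1)·Δ·N² = 6912/7
  k=0: +1/(0!·0!·1!·4!·2!·0!) = 1/48
Σ = 1/48  ⇒  CG² = 6912/7·1/48² = 3/7
CG = +√(3/7) = +0.654654

+√(3/7) = +0.654654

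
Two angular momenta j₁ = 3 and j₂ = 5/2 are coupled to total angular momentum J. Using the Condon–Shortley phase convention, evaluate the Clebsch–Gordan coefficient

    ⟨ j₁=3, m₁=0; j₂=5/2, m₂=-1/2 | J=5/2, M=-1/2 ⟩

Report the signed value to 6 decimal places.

triangle: 3!×3!×2!/9! = 72/362880
(j±m)!: 3!×3!×2!×3!×2!×3! = 5184
prefactor² = (2J+1)×Δ×N² = 216/35
  k=0: +1/(0!×3!×3!×2!×0!×0!) = 1/72
  k=1: −1/(1!×2!×2!×1!×1!×1!) = -1/4
  k=2: +1/(2!×1!×1!×0!×2!×2!) = 1/8
Σ = -1/9  ⇒  CG² = 216/35×(-1/9)² = 8/105
CG = −√(8/105) = -0.276026

-0.276026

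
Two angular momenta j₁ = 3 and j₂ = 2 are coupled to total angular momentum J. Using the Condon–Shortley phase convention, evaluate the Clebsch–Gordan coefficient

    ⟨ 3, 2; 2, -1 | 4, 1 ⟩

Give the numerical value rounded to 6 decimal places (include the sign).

√[9·1!5!3!/10! · 5!1!1!3!5!3!] = √(6480/7)
  +(−1)^0/∏(0,1,1,1,4,2)! = 1/48  (running 1/48)
  +(−1)^1/∏(1,0,0,0,5,3)! = -1/720  (running 7/360)
⟨..|..⟩ = √(6480/7)·(7/360) = +0.591608

+0.591608  (= +√(7/20))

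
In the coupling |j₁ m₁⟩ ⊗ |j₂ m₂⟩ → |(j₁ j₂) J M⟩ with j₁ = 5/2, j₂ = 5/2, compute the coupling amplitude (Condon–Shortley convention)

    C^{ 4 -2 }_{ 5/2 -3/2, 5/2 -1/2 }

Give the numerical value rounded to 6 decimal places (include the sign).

triangle: 1!×4!×4!/10! = 576/3628800
(j±m)!: 1!×4!×2!×3!×2!×6! = 414720
prefactor² = (2J+1)×Δ×N² = 20736/35
  k=0: +1/(0!×1!×4!×2!×0!×2!) = 1/96
  k=1: −1/(1!×0!×3!×1!×1!×3!) = -1/36
Σ = -5/288  ⇒  CG² = 20736/35×(-5/288)² = 5/28
CG = −√(5/28) = -0.422577

−√(5/28) ≈ -0.422577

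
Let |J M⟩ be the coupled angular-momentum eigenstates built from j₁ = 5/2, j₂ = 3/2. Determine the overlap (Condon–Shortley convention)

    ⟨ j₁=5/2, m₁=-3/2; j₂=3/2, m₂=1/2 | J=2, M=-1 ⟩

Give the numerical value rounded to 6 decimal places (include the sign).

+0.154303

triangle: 2!·3!·1!/7! = 12/5040
(j±m)!: 1!·4!·2!·1!·1!·3! = 288
prefactor² = (2J+1)·Δ·N² = 24/7
  k=1: −1/(1!·1!·3!·1!·0!·0!) = -1/6
  k=2: +1/(2!·0!·2!·0!·1!·1!) = 1/4
Σ = 1/12  ⇒  CG² = 24/7·1/12² = 1/42
CG = +√(1/42) = +0.154303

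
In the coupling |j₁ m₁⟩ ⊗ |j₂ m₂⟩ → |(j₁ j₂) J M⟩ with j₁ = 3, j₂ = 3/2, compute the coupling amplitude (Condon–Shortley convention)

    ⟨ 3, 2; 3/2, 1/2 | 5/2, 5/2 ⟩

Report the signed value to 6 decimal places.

√[6·2!4!1!/8! · 5!1!2!1!5!0!] = √(1440/7)
  +(−1)^1/∏(1,1,0,1,4,0)! = -1/24  (running -1/24)
⟨..|..⟩ = √(1440/7)·(-1/24) = -0.597614

−√(5/14) = -0.597614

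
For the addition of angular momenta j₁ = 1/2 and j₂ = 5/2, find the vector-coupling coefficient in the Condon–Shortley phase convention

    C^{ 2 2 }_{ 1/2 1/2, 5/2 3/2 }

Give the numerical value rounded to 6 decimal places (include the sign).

+0.408248  (= +√(1/6))

j₁+j₂−J=1  J+j₁−j₂=0  J−j₁+j₂=4  j₁+j₂+J+1=6
(j₁±m₁, j₂±m₂, J±M) = (1,0,4,1,4,0)
P² = 96
sum k=0..0:
  [0] +1/24 = 1/24
S = 1/24
C² = P²·S² = 1/6 ; C = +0.408248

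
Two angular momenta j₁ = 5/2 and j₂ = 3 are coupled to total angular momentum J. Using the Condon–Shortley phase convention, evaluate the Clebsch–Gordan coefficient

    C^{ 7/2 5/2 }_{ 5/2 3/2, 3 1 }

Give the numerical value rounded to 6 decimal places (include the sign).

-0.398410  (= −√(10/63))

√[8·2!3!4!/10! · 4!1!4!2!6!1!] = √(18432/35)
  +(−1)^0/∏(0,2,1,4,2,0)! = 1/96  (running 1/96)
  +(−1)^1/∏(1,1,0,3,3,1)! = -1/36  (running -5/288)
⟨..|..⟩ = √(18432/35)·(-5/288) = -0.398410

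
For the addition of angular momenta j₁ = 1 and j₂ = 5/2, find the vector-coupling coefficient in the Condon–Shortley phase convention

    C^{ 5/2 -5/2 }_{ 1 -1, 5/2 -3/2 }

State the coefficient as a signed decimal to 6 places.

−√(2/7) = -0.534522

√[6·1!1!4!/7! · 0!2!1!4!0!5!] = √(1152/7)
  +(−1)^1/∏(1,0,1,0,0,4)! = -1/24  (running -1/24)
⟨..|..⟩ = √(1152/7)·(-1/24) = -0.534522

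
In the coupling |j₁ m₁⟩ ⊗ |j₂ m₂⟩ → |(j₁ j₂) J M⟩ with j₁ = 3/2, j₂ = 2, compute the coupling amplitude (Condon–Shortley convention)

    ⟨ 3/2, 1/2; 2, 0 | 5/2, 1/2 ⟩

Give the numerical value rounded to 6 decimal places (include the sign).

√[6·1!2!3!/7! · 2!1!2!2!3!2!] = √(48/35)
  +(−1)^0/∏(0,1,1,2,1,1)! = 1/2  (running 1/2)
  +(−1)^1/∏(1,0,0,1,2,2)! = -1/4  (running 1/4)
⟨..|..⟩ = √(48/35)·(1/4) = +0.292770

+√(3/35) ≈ +0.292770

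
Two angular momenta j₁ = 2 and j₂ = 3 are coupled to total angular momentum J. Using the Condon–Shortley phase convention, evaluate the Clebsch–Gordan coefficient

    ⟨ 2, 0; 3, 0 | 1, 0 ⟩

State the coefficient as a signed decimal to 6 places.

triangle: 4!×0!×2!/7! = 48/5040
(j±m)!: 2!×2!×3!×3!×1!×1! = 144
prefactor² = (2J+1)×Δ×N² = 144/35
  k=2: +1/(2!×2!×0!×1!×0!×1!) = 1/4
Σ = 1/4  ⇒  CG² = 144/35×1/4² = 9/35
CG = +√(9/35) = +0.507093

+0.507093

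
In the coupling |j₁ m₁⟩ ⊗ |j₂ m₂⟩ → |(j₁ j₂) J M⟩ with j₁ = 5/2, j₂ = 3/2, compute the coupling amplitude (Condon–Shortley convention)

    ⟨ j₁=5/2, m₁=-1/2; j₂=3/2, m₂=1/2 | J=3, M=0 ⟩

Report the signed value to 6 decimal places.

√[7·1!4!2!/8! · 2!3!2!1!3!3!] = √(36/5)
  +(−1)^0/∏(0,1,3,2,1,0)! = 1/12  (running 1/12)
  +(−1)^1/∏(1,0,2,1,2,1)! = -1/4  (running -1/6)
⟨..|..⟩ = √(36/5)·(-1/6) = -0.447214

-0.447214  (= −√(1/5))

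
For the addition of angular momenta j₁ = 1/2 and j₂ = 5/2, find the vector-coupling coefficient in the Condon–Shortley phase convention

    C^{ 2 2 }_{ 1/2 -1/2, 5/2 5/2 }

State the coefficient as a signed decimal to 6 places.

triangle: 1!*0!*4!/6! = 24/720
(j±m)!: 0!*1!*5!*0!*4!*0! = 2880
prefactor² = (2J+1)*Δ*N² = 480
  k=1: −1/(1!*0!*0!*4!*0!*0!) = -1/24
Σ = -1/24  ⇒  CG² = 480*(-1/24)² = 5/6
CG = −√(5/6) = -0.912871

-0.912871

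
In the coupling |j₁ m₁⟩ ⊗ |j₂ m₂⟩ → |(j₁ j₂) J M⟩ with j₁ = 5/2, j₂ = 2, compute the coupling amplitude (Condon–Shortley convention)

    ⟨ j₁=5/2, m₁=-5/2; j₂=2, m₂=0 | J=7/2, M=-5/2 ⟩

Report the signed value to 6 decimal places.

−√(10/21) = -0.690066

√[8·1!4!3!/9! · 0!5!2!2!1!6!] = √(7680/7)
  +(−1)^1/∏(1,0,4,1,0,2)! = -1/48  (running -1/48)
⟨..|..⟩ = √(7680/7)·(-1/48) = -0.690066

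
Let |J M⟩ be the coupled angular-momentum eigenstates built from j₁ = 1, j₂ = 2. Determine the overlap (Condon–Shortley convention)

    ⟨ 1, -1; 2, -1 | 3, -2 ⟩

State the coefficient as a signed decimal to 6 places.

+√(2/3) = +0.816497

√[7·0!2!4!/7! · 0!2!1!3!1!5!] = √(96)
  +(−1)^0/∏(0,0,2,1,0,3)! = 1/12  (running 1/12)
⟨..|..⟩ = √(96)·(1/12) = +0.816497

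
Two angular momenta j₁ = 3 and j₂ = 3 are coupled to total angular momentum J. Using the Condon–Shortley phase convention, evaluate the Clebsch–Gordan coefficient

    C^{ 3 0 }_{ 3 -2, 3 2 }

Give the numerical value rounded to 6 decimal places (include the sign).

−√(1/6) = -0.408248

√[7·3!3!3!/10! · 1!5!5!1!3!3!] = √(216)
  +(−1)^2/∏(2,1,3,3,0,0)! = 1/72  (running 1/72)
  +(−1)^3/∏(3,0,2,2,1,1)! = -1/24  (running -1/36)
⟨..|..⟩ = √(216)·(-1/36) = -0.408248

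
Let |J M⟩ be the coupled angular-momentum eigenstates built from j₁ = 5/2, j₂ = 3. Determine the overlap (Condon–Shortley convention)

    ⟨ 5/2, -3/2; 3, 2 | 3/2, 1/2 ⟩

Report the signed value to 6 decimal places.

−√(1/21) ≈ -0.218218

√[4·4!1!2!/8! · 1!4!5!1!2!1!] = √(192/7)
  +(−1)^3/∏(3,1,1,2,0,0)! = -1/12  (running -1/12)
  +(−1)^4/∏(4,0,0,1,1,1)! = 1/24  (running -1/24)
⟨..|..⟩ = √(192/7)·(-1/24) = -0.218218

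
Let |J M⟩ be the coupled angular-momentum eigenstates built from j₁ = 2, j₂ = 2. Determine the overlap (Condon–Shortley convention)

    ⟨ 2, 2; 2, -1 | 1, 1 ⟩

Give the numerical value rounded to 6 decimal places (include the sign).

+0.447214

j₁+j₂−J=3  J+j₁−j₂=1  J−j₁+j₂=1  j₁+j₂+J+1=6
(j₁±m₁, j₂±m₂, J±M) = (4,0,1,3,2,0)
P² = 36/5
sum k=0..0:
  [0] +1/6 = 1/6
S = 1/6
C² = P²·S² = 1/5 ; C = +0.447214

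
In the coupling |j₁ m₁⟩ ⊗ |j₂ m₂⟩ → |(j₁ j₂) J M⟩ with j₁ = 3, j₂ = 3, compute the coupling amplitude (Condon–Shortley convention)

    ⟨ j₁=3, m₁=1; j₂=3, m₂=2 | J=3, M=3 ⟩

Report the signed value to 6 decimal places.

√[7·3!3!3!/10! · 4!2!5!1!6!0!] = √(1728)
  +(−1)^2/∏(2,1,0,3,3,0)! = 1/72  (running 1/72)
⟨..|..⟩ = √(1728)·(1/72) = +0.577350

+√(1/3) = +0.577350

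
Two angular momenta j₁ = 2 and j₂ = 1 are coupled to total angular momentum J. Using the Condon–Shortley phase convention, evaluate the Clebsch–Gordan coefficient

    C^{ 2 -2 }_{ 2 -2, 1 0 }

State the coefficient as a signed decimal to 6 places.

-0.816497  (= −√(2/3))

triangle: 1!*3!*1!/6! = 6/720
(j±m)!: 0!*4!*1!*1!*0!*4! = 576
prefactor² = (2J+1)*Δ*N² = 24
  k=1: −1/(1!*0!*3!*0!*0!*1!) = -1/6
Σ = -1/6  ⇒  CG² = 24*(-1/6)² = 2/3
CG = −√(2/3) = -0.816497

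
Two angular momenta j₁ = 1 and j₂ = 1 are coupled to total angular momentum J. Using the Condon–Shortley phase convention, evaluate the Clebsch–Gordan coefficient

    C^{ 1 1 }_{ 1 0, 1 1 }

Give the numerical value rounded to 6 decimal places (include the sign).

√[3·1!1!1!/4! · 1!1!2!0!2!0!] = √(1/2)
  +(−1)^1/∏(1,0,0,1,1,0)! = -1  (running -1)
⟨..|..⟩ = √(1/2)·(-1) = -0.707107

−√(1/2) = -0.707107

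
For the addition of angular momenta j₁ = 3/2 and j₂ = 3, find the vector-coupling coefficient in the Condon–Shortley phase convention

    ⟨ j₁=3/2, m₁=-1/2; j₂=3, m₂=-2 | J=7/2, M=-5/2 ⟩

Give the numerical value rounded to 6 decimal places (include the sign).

√[8·1!2!5!/9! · 1!2!1!5!1!6!] = √(6400/7)
  +(−1)^0/∏(0,1,2,1,0,4)! = 1/48  (running 1/48)
  +(−1)^1/∏(1,0,1,0,1,5)! = -1/120  (running 1/80)
⟨..|..⟩ = √(6400/7)·(1/80) = +0.377964

+√(1/7) ≈ +0.377964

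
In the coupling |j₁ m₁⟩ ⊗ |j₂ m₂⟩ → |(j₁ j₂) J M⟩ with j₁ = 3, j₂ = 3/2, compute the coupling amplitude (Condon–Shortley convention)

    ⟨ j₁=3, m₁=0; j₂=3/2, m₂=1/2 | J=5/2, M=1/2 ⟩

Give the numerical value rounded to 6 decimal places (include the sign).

√[6·2!4!1!/8! · 3!3!2!1!3!2!] = √(216/35)
  +(−1)^1/∏(1,1,2,1,2,0)! = -1/4  (running -1/4)
  +(−1)^2/∏(2,0,1,0,3,1)! = 1/12  (running -1/6)
⟨..|..⟩ = √(216/35)·(-1/6) = -0.414039

−√(6/35) ≈ -0.414039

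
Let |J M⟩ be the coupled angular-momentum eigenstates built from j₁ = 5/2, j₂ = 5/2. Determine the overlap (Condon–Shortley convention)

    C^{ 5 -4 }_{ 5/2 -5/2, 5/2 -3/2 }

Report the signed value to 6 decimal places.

triangle: 0!·5!·5!/11! = 14400/39916800
(j±m)!: 0!·5!·1!·4!·1!·9! = 1045094400
prefactor² = (2J+1)·Δ·N² = 4147200
  k=0: +1/(0!·0!·5!·1!·0!·4!) = 1/2880
Σ = 1/2880  ⇒  CG² = 4147200·1/2880² = 1/2
CG = +√(1/2) = +0.707107

+0.707107  (= +√(1/2))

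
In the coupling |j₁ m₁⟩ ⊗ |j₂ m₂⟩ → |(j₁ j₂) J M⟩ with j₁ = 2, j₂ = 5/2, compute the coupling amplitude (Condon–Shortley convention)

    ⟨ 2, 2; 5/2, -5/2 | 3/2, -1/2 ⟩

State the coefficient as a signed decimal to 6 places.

+√(8/21) = +0.617213

√[4·3!1!2!/7! · 4!0!0!5!1!2!] = √(384/7)
  +(−1)^0/∏(0,3,0,0,1,2)! = 1/12  (running 1/12)
⟨..|..⟩ = √(384/7)·(1/12) = +0.617213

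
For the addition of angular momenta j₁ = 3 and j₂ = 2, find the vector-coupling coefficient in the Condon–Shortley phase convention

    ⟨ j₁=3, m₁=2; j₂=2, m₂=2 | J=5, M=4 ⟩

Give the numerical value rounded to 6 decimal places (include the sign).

triangle: 0!·6!·4!/11! = 17280/39916800
(j±m)!: 5!·1!·4!·0!·9!·1! = 1045094400
prefactor² = (2J+1)·Δ·N² = 4976640
  k=0: +1/(0!·0!·1!·4!·5!·0!) = 1/2880
Σ = 1/2880  ⇒  CG² = 4976640·1/2880² = 3/5
CG = +√(3/5) = +0.774597

+√(3/5) ≈ +0.774597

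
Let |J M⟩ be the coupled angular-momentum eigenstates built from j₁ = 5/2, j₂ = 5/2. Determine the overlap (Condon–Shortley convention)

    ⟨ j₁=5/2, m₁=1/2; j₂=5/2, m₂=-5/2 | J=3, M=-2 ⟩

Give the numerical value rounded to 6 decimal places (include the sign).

+0.645497

j₁+j₂−J=2  J+j₁−j₂=3  J−j₁+j₂=3  j₁+j₂+J+1=9
(j₁±m₁, j₂±m₂, J±M) = (3,2,0,5,1,5)
P² = 240
sum k=0..0:
  [0] +1/24 = 1/24
S = 1/24
C² = P²·S² = 5/12 ; C = +0.645497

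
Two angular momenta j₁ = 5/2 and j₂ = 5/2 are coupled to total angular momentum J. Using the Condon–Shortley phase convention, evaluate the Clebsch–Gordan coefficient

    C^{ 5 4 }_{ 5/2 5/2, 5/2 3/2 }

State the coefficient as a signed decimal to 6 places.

triangle: 0!·5!·5!/11! = 14400/39916800
(j±m)!: 5!·0!·4!·1!·9!·1! = 1045094400
prefactor² = (2J+1)·Δ·N² = 4147200
  k=0: +1/(0!·0!·0!·4!·5!·1!) = 1/2880
Σ = 1/2880  ⇒  CG² = 4147200·1/2880² = 1/2
CG = +√(1/2) = +0.707107

+0.707107  (= +√(1/2))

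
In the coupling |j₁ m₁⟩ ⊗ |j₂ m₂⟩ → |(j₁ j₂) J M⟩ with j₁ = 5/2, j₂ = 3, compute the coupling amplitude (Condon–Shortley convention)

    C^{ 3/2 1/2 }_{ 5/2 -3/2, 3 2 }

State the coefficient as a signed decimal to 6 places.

j₁+j₂−J=4  J+j₁−j₂=1  J−j₁+j₂=2  j₁+j₂+J+1=8
(j₁±m₁, j₂±m₂, J±M) = (1,4,5,1,2,1)
P² = 192/7
sum k=3..4:
  [3] −1/12 = -1/12
  [4] +1/24 = 1/24
S = -1/24
C² = P²·S² = 1/21 ; C = -0.218218

-0.218218  (= −√(1/21))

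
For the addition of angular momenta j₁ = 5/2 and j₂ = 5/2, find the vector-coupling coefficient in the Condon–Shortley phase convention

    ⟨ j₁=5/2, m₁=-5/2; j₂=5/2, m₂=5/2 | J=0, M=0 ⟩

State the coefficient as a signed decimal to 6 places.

√[1·5!0!0!/6! · 0!5!5!0!0!0!] = √(2400)
  +(−1)^5/∏(5,0,0,0,0,0)! = -1/120  (running -1/120)
⟨..|..⟩ = √(2400)·(-1/120) = -0.408248

-0.408248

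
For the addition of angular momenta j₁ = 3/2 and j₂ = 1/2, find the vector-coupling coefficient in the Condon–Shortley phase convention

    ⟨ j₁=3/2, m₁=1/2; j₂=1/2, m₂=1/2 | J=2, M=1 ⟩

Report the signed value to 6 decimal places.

triangle: 0!·3!·1!/5! = 6/120
(j±m)!: 2!·1!·1!·0!·3!·1! = 12
prefactor² = (2J+1)·Δ·N² = 3
  k=0: +1/(0!·0!·1!·1!·2!·0!) = 1/2
Σ = 1/2  ⇒  CG² = 3·1/2² = 3/4
CG = +√(3/4) = +0.866025

+0.866025  (= +√(3/4))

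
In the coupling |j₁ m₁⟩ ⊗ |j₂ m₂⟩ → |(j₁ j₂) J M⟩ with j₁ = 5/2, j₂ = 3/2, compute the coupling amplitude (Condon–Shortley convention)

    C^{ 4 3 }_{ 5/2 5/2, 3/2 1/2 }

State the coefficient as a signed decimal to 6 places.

triangle: 0!·5!·3!/9! = 720/362880
(j±m)!: 5!·0!·2!·1!·7!·1! = 1209600
prefactor² = (2J+1)·Δ·N² = 21600
  k=0: +1/(0!·0!·0!·2!·5!·1!) = 1/240
Σ = 1/240  ⇒  CG² = 21600·1/240² = 3/8
CG = +√(3/8) = +0.612372

+0.612372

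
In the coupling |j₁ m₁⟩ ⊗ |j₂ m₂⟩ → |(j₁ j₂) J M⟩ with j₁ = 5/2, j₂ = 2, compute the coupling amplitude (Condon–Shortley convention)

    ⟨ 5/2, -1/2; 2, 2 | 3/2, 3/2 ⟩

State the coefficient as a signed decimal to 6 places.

-0.338062  (= −√(4/35))

√[4·3!2!1!/7! · 2!3!4!0!3!0!] = √(576/35)
  +(−1)^3/∏(3,0,0,1,2,0)! = -1/12  (running -1/12)
⟨..|..⟩ = √(576/35)·(-1/12) = -0.338062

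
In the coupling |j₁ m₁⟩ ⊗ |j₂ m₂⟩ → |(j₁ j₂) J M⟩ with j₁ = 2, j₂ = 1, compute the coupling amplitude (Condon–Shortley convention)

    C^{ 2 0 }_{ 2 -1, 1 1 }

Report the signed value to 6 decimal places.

triangle: 1!*3!*1!/6! = 6/720
(j±m)!: 1!*3!*2!*0!*2!*2! = 48
prefactor² = (2J+1)*Δ*N² = 2
  k=1: −1/(1!*0!*2!*1!*1!*0!) = -1/2
Σ = -1/2  ⇒  CG² = 2*(-1/2)² = 1/2
CG = −√(1/2) = -0.707107

−√(1/2) ≈ -0.707107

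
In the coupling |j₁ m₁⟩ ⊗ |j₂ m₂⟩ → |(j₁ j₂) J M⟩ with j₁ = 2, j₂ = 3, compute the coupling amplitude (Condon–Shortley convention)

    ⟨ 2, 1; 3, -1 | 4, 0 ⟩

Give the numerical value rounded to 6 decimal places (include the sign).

+√(5/14) = +0.597614

triangle: 1!*3!*5!/10! = 720/3628800
(j±m)!: 3!*1!*2!*4!*4!*4! = 165888
prefactor² = (2J+1)*Δ*N² = 10368/35
  k=0: +1/(0!*1!*1!*2!*2!*3!) = 1/24
  k=1: −1/(1!*0!*0!*1!*3!*4!) = -1/144
Σ = 5/144  ⇒  CG² = 10368/35*5/144² = 5/14
CG = +√(5/14) = +0.597614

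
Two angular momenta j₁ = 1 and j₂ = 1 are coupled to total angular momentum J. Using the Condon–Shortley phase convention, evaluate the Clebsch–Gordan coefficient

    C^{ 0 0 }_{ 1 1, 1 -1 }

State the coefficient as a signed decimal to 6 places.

+0.577350

j₁+j₂−J=2  J+j₁−j₂=0  J−j₁+j₂=0  j₁+j₂+J+1=3
(j₁±m₁, j₂±m₂, J±M) = (2,0,0,2,0,0)
P² = 4/3
sum k=0..0:
  [0] +1/2 = 1/2
S = 1/2
C² = P²·S² = 1/3 ; C = +0.577350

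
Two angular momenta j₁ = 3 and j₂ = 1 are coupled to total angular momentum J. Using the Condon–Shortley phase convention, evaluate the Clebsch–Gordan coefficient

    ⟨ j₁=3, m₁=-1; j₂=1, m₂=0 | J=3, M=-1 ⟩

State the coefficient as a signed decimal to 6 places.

√[7·1!5!1!/8! · 2!4!1!1!2!4!] = √(48)
  +(−1)^0/∏(0,1,4,1,1,0)! = 1/24  (running 1/24)
  +(−1)^1/∏(1,0,3,0,2,1)! = -1/12  (running -1/24)
⟨..|..⟩ = √(48)·(-1/24) = -0.288675

−√(1/12) = -0.288675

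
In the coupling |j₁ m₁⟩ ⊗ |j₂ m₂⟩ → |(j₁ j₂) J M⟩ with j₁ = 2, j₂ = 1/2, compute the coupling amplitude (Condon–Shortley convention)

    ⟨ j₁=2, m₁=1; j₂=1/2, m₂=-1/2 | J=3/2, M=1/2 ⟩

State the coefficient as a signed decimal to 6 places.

j₁+j₂−J=1  J+j₁−j₂=3  J−j₁+j₂=0  j₁+j₂+J+1=5
(j₁±m₁, j₂±m₂, J±M) = (3,1,0,1,2,1)
P² = 12/5
sum k=0..0:
  [0] +1/2 = 1/2
S = 1/2
C² = P²·S² = 3/5 ; C = +0.774597

+√(3/5) = +0.774597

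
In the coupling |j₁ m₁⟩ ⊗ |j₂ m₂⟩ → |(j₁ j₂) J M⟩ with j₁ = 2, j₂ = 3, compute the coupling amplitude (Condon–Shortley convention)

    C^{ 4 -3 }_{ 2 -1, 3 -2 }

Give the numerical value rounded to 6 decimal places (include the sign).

+√(1/20) = +0.223607

j₁+j₂−J=1  J+j₁−j₂=3  J−j₁+j₂=5  j₁+j₂+J+1=10
(j₁±m₁, j₂±m₂, J±M) = (1,3,1,5,1,7)
P² = 6480
sum k=0..1:
  [0] +1/144 = 1/144
  [1] −1/240 = -1/240
S = 1/360
C² = P²·S² = 1/20 ; C = +0.223607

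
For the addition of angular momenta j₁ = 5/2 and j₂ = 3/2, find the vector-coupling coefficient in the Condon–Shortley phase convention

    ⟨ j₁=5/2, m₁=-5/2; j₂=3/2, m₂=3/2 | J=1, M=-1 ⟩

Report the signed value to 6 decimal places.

-0.707107

√[3·3!2!0!/6! · 0!5!3!0!0!2!] = √(72)
  +(−1)^3/∏(3,0,2,0,0,0)! = -1/12  (running -1/12)
⟨..|..⟩ = √(72)·(-1/12) = -0.707107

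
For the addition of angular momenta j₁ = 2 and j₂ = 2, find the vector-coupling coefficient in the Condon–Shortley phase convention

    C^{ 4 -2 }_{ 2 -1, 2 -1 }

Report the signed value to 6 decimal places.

+0.755929  (= +√(4/7))

triangle: 0!*4!*4!/9! = 576/362880
(j±m)!: 1!*3!*1!*3!*2!*6! = 51840
prefactor² = (2J+1)*Δ*N² = 5184/7
  k=0: +1/(0!*0!*3!*1!*1!*3!) = 1/36
Σ = 1/36  ⇒  CG² = 5184/7*1/36² = 4/7
CG = +√(4/7) = +0.755929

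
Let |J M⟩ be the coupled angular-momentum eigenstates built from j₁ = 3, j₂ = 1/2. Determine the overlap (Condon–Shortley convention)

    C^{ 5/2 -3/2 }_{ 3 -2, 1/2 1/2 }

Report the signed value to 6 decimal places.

√[6·1!5!0!/7! · 1!5!1!0!1!4!] = √(2880/7)
  +(−1)^1/∏(1,0,4,0,1,0)! = -1/24  (running -1/24)
⟨..|..⟩ = √(2880/7)·(-1/24) = -0.845154

−√(5/7) ≈ -0.845154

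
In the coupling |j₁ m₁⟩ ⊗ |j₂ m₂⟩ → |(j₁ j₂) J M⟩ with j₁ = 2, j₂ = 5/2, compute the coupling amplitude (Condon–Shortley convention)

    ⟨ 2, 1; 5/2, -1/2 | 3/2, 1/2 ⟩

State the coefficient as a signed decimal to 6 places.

√[4·3!1!2!/7! · 3!1!2!3!2!1!] = √(48/35)
  +(−1)^0/∏(0,3,1,2,0,0)! = 1/12  (running 1/12)
  +(−1)^1/∏(1,2,0,1,1,1)! = -1/2  (running -5/12)
⟨..|..⟩ = √(48/35)·(-5/12) = -0.487950

−√(5/21) = -0.487950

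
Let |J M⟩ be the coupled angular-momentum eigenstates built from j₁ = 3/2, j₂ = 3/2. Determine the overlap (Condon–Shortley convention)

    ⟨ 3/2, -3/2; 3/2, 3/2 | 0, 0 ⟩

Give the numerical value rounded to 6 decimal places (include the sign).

√[1·3!0!0!/4! · 0!3!3!0!0!0!] = √(9)
  +(−1)^3/∏(3,0,0,0,0,0)! = -1/6  (running -1/6)
⟨..|..⟩ = √(9)·(-1/6) = -0.500000

−√(1/4) ≈ -0.500000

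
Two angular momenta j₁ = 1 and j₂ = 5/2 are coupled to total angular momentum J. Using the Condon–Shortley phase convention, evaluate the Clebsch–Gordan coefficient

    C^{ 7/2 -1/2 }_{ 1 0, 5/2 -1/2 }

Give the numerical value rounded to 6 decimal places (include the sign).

+0.755929  (= +√(4/7))

triangle: 0!×2!×5!/8! = 240/40320
(j±m)!: 1!×1!×2!×3!×3!×4! = 1728
prefactor² = (2J+1)×Δ×N² = 576/7
  k=0: +1/(0!×0!×1!×2!×1!×3!) = 1/12
Σ = 1/12  ⇒  CG² = 576/7×1/12² = 4/7
CG = +√(4/7) = +0.755929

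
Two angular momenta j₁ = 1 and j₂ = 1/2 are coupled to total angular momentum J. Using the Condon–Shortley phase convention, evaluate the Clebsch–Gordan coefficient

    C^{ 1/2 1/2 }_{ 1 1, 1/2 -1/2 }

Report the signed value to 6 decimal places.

+√(2/3) = +0.816497

j₁+j₂−J=1  J+j₁−j₂=1  J−j₁+j₂=0  j₁+j₂+J+1=3
(j₁±m₁, j₂±m₂, J±M) = (2,0,0,1,1,0)
P² = 2/3
sum k=0..0:
  [0] +1/1 = 1
S = 1
C² = P²·S² = 2/3 ; C = +0.816497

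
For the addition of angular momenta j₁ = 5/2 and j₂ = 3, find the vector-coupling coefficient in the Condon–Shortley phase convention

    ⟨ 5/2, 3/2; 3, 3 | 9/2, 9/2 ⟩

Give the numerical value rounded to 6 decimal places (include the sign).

triangle: 1!×4!×5!/11! = 2880/39916800
(j±m)!: 4!×1!×6!×0!×9!×0! = 6270566400
prefactor² = (2J+1)×Δ×N² = 49766400/11
  k=1: −1/(1!×0!×0!×5!×4!×0!) = -1/2880
Σ = -1/2880  ⇒  CG² = 49766400/11×(-1/2880)² = 6/11
CG = −√(6/11) = -0.738549

−√(6/11) ≈ -0.738549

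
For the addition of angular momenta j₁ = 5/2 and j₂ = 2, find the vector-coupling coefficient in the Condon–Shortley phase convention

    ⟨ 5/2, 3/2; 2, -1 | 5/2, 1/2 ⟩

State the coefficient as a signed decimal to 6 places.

+0.414039  (= +√(6/35))

√[6·2!3!2!/8! · 4!1!1!3!3!2!] = √(216/35)
  +(−1)^0/∏(0,2,1,1,2,1)! = 1/4  (running 1/4)
  +(−1)^1/∏(1,1,0,0,3,2)! = -1/12  (running 1/6)
⟨..|..⟩ = √(216/35)·(1/6) = +0.414039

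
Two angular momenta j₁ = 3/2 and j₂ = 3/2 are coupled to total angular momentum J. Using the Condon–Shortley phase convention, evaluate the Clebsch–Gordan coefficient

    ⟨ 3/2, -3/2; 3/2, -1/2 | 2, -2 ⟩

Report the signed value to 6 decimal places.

j₁+j₂−J=1  J+j₁−j₂=2  J−j₁+j₂=2  j₁+j₂+J+1=6
(j₁±m₁, j₂±m₂, J±M) = (0,3,1,2,0,4)
P² = 8
sum k=1..1:
  [1] −1/4 = -1/4
S = -1/4
C² = P²·S² = 1/2 ; C = -0.707107

−√(1/2) = -0.707107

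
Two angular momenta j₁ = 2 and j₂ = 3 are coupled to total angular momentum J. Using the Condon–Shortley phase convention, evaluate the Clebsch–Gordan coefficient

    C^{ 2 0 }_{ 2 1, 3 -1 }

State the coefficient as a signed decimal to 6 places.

√[5·3!1!3!/8! · 3!1!2!4!2!2!] = √(36/7)
  +(−1)^0/∏(0,3,1,2,0,1)! = 1/12  (running 1/12)
  +(−1)^1/∏(1,2,0,1,1,2)! = -1/4  (running -1/6)
⟨..|..⟩ = √(36/7)·(-1/6) = -0.377964

−√(1/7) ≈ -0.377964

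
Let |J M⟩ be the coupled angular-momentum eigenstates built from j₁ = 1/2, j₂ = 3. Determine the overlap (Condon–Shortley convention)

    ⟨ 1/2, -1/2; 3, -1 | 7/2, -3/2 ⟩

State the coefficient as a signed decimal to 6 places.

triangle: 0!*1!*6!/8! = 720/40320
(j±m)!: 0!*1!*2!*4!*2!*5! = 11520
prefactor² = (2J+1)*Δ*N² = 11520/7
  k=0: +1/(0!*0!*1!*2!*0!*4!) = 1/48
Σ = 1/48  ⇒  CG² = 11520/7*1/48² = 5/7
CG = +√(5/7) = +0.845154

+0.845154  (= +√(5/7))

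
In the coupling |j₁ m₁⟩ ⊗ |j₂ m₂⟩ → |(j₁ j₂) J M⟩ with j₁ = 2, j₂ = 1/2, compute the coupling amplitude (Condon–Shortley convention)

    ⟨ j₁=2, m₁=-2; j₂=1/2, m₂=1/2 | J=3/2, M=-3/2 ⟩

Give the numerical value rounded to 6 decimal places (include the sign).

j₁+j₂−J=1  J+j₁−j₂=3  J−j₁+j₂=0  j₁+j₂+J+1=5
(j₁±m₁, j₂±m₂, J±M) = (0,4,1,0,0,3)
P² = 144/5
sum k=1..1:
  [1] −1/6 = -1/6
S = -1/6
C² = P²·S² = 4/5 ; C = -0.894427

-0.894427  (= −√(4/5))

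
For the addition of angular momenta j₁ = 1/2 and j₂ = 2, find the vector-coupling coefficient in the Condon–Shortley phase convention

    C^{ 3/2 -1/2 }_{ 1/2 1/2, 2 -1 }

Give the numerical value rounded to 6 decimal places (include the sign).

+0.774597  (= +√(3/5))

triangle: 1!*0!*3!/5! = 6/120
(j±m)!: 1!*0!*1!*3!*1!*2! = 12
prefactor² = (2J+1)*Δ*N² = 12/5
  k=0: +1/(0!*1!*0!*1!*0!*2!) = 1/2
Σ = 1/2  ⇒  CG² = 12/5*1/2² = 3/5
CG = +√(3/5) = +0.774597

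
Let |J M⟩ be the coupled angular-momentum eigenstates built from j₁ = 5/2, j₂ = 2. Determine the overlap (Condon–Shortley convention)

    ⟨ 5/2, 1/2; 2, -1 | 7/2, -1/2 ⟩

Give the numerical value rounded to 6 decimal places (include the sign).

j₁+j₂−J=1  J+j₁−j₂=4  J−j₁+j₂=3  j₁+j₂+J+1=9
(j₁±m₁, j₂±m₂, J±M) = (3,2,1,3,3,4)
P² = 1152/35
sum k=0..1:
  [0] +1/8 = 1/8
  [1] −1/36 = -1/36
S = 7/72
C² = P²·S² = 14/45 ; C = +0.557773

+0.557773  (= +√(14/45))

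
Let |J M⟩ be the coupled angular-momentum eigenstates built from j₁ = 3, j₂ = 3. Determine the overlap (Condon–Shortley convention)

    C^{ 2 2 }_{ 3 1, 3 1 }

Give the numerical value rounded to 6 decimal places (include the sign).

+√(2/7) = +0.534522

j₁+j₂−J=4  J+j₁−j₂=2  J−j₁+j₂=2  j₁+j₂+J+1=9
(j₁±m₁, j₂±m₂, J±M) = (4,2,4,2,4,0)
P² = 512/7
sum k=2..2:
  [2] +1/16 = 1/16
S = 1/16
C² = P²·S² = 2/7 ; C = +0.534522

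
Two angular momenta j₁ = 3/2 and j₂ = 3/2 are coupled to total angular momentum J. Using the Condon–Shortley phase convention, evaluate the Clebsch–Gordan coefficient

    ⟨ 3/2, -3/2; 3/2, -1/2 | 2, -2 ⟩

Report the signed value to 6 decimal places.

−√(1/2) = -0.707107

j₁+j₂−J=1  J+j₁−j₂=2  J−j₁+j₂=2  j₁+j₂+J+1=6
(j₁±m₁, j₂±m₂, J±M) = (0,3,1,2,0,4)
P² = 8
sum k=1..1:
  [1] −1/4 = -1/4
S = -1/4
C² = P²·S² = 1/2 ; C = -0.707107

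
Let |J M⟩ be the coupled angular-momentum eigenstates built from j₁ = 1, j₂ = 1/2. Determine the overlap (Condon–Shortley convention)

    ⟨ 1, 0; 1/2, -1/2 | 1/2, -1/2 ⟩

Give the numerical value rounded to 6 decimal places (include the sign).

+0.577350

j₁+j₂−J=1  J+j₁−j₂=1  J−j₁+j₂=0  j₁+j₂+J+1=3
(j₁±m₁, j₂±m₂, J±M) = (1,1,0,1,0,1)
P² = 1/3
sum k=0..0:
  [0] +1/1 = 1
S = 1
C² = P²·S² = 1/3 ; C = +0.577350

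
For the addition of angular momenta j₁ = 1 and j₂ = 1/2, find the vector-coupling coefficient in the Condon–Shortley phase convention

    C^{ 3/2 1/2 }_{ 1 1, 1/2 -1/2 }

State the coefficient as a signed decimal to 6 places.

triangle: 0!·2!·1!/4! = 2/24
(j±m)!: 2!·0!·0!·1!·2!·1! = 4
prefactor² = (2J+1)·Δ·N² = 4/3
  k=0: +1/(0!·0!·0!·0!·2!·1!) = 1/2
Σ = 1/2  ⇒  CG² = 4/3·1/2² = 1/3
CG = +√(1/3) = +0.577350

+√(1/3) ≈ +0.577350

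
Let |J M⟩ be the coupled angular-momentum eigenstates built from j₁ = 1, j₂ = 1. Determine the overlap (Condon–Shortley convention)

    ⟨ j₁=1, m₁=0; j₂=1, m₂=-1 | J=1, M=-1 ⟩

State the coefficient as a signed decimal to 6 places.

j₁+j₂−J=1  J+j₁−j₂=1  J−j₁+j₂=1  j₁+j₂+J+1=4
(j₁±m₁, j₂±m₂, J±M) = (1,1,0,2,0,2)
P² = 1/2
sum k=0..0:
  [0] +1/1 = 1
S = 1
C² = P²·S² = 1/2 ; C = +0.707107

+0.707107  (= +√(1/2))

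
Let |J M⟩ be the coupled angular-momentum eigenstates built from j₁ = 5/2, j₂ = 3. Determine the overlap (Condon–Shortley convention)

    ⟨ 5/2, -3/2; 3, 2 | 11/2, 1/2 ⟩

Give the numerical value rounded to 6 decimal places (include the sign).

√[12·0!5!6!/12! · 1!4!5!1!6!5!] = √(41472000/77)
  +(−1)^0/∏(0,0,4,5,1,1)! = 1/2880  (running 1/2880)
⟨..|..⟩ = √(41472000/77)·(1/2880) = +0.254824

+√(5/77) = +0.254824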